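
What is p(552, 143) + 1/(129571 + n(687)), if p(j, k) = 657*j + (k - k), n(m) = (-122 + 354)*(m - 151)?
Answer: 92088730873/253923 ≈ 3.6266e+5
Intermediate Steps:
n(m) = -35032 + 232*m (n(m) = 232*(-151 + m) = -35032 + 232*m)
p(j, k) = 657*j (p(j, k) = 657*j + 0 = 657*j)
p(552, 143) + 1/(129571 + n(687)) = 657*552 + 1/(129571 + (-35032 + 232*687)) = 362664 + 1/(129571 + (-35032 + 159384)) = 362664 + 1/(129571 + 124352) = 362664 + 1/253923 = 92088730873/253923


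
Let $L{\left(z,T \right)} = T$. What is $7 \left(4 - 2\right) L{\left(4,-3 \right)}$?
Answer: $-42$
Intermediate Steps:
$7 \left(4 - 2\right) L{\left(4,-3 \right)} = 7 \left(4 - 2\right) \left(-3\right) = 7 \cdot 2 \left(-3\right) = 14 \left(-3\right) = -42$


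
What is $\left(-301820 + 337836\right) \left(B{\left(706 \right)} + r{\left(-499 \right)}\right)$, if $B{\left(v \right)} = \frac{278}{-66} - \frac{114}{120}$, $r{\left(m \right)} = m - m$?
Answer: $- \frac{30676628}{165} \approx -1.8592 \cdot 10^{5}$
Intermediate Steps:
$r{\left(m \right)} = 0$
$B{\left(v \right)} = - \frac{3407}{660}$ ($B{\left(v \right)} = 278 \left(- \frac{1}{66}\right) - \frac{19}{20} = - \frac{139}{33} - \frac{19}{20} = - \frac{3407}{660}$)
$\left(-301820 + 337836\right) \left(B{\left(706 \right)} + r{\left(-499 \right)}\right) = \left(-301820 + 337836\right) \left(- \frac{3407}{660} + 0\right) = 36016 \left(- \frac{3407}{660}\right) = - \frac{30676628}{165}$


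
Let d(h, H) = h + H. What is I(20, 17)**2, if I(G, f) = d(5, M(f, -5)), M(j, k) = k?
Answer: 0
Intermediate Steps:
d(h, H) = H + h
I(G, f) = 0 (I(G, f) = -5 + 5 = 0)
I(20, 17)**2 = 0**2 = 0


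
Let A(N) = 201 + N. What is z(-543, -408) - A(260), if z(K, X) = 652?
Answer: 191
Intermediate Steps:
z(-543, -408) - A(260) = 652 - (201 + 260) = 652 - 1*461 = 652 - 461 = 191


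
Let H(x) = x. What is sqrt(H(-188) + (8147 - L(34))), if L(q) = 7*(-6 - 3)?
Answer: sqrt(8022) ≈ 89.566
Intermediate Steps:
L(q) = -63 (L(q) = 7*(-9) = -63)
sqrt(H(-188) + (8147 - L(34))) = sqrt(-188 + (8147 - 1*(-63))) = sqrt(-188 + (8147 + 63)) = sqrt(-188 + 8210) = sqrt(8022)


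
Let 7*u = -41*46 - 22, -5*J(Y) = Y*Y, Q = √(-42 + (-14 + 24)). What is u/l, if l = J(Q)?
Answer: -2385/56 ≈ -42.589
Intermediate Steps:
Q = 4*I*√2 (Q = √(-42 + 10) = √(-32) = 4*I*√2 ≈ 5.6569*I)
J(Y) = -Y²/5 (J(Y) = -Y*Y/5 = -Y²/5)
l = 32/5 (l = -(4*I*√2)²/5 = -⅕*(-32) = 32/5 ≈ 6.4000)
u = -1908/7 (u = (-41*46 - 22)/7 = (-1886 - 22)/7 = (⅐)*(-1908) = -1908/7 ≈ -272.57)
u/l = -1908/(7*32/5) = -1908/7*5/32 = -2385/56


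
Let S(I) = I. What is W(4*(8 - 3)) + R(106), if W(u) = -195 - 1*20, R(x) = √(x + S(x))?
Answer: -215 + 2*√53 ≈ -200.44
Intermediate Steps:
R(x) = √2*√x (R(x) = √(x + x) = √(2*x) = √2*√x)
W(u) = -215 (W(u) = -195 - 20 = -215)
W(4*(8 - 3)) + R(106) = -215 + √2*√106 = -215 + 2*√53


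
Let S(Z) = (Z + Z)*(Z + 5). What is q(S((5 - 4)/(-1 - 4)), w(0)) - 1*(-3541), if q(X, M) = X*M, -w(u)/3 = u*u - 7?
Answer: 87517/25 ≈ 3500.7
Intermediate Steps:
w(u) = 21 - 3*u² (w(u) = -3*(u*u - 7) = -3*(u² - 7) = -3*(-7 + u²) = 21 - 3*u²)
S(Z) = 2*Z*(5 + Z) (S(Z) = (2*Z)*(5 + Z) = 2*Z*(5 + Z))
q(X, M) = M*X
q(S((5 - 4)/(-1 - 4)), w(0)) - 1*(-3541) = (21 - 3*0²)*(2*((5 - 4)/(-1 - 4))*(5 + (5 - 4)/(-1 - 4))) - 1*(-3541) = (21 - 3*0)*(2*(1/(-5))*(5 + 1/(-5))) + 3541 = (21 + 0)*(2*(1*(-⅕))*(5 + 1*(-⅕))) + 3541 = 21*(2*(-⅕)*(5 - ⅕)) + 3541 = 21*(2*(-⅕)*(24/5)) + 3541 = 21*(-48/25) + 3541 = -1008/25 + 3541 = 87517/25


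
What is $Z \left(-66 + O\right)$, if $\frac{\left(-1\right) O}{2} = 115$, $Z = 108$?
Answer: $-31968$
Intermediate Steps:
$O = -230$ ($O = \left(-2\right) 115 = -230$)
$Z \left(-66 + O\right) = 108 \left(-66 - 230\right) = 108 \left(-296\right) = -31968$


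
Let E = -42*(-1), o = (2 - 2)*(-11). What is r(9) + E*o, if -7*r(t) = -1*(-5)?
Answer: -5/7 ≈ -0.71429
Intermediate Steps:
r(t) = -5/7 (r(t) = -(-1)*(-5)/7 = -1/7*5 = -5/7)
o = 0 (o = 0*(-11) = 0)
E = 42
r(9) + E*o = -5/7 + 42*0 = -5/7 + 0 = -5/7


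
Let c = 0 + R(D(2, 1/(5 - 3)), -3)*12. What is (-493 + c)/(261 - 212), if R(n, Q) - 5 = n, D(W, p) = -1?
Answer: -445/49 ≈ -9.0816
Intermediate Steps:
R(n, Q) = 5 + n
c = 48 (c = 0 + (5 - 1)*12 = 0 + 4*12 = 0 + 48 = 48)
(-493 + c)/(261 - 212) = (-493 + 48)/(261 - 212) = -445/49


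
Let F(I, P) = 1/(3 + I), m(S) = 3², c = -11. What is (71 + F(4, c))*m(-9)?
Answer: 4482/7 ≈ 640.29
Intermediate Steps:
m(S) = 9
(71 + F(4, c))*m(-9) = (71 + 1/(3 + 4))*9 = (71 + 1/7)*9 = (71 + ⅐)*9 = (498/7)*9 = 4482/7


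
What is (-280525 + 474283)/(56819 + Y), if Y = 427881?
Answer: 96879/242350 ≈ 0.39975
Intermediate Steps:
(-280525 + 474283)/(56819 + Y) = (-280525 + 474283)/(56819 + 427881) = 193758/484700 = 193758*(1/484700) = 96879/242350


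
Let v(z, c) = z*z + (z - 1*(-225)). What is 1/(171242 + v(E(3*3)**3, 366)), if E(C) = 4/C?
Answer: 531441/91124644699 ≈ 5.8320e-6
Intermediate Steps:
v(z, c) = 225 + z + z**2 (v(z, c) = z**2 + (z + 225) = z**2 + (225 + z) = 225 + z + z**2)
1/(171242 + v(E(3*3)**3, 366)) = 1/(171242 + (225 + (4/((3*3)))**3 + ((4/((3*3)))**3)**2)) = 1/(171242 + (225 + (4/9)**3 + ((4/9)**3)**2)) = 1/(171242 + (225 + 64/729 + (64/729)**2)) = 1/(171242 + (225 + 64/729 + 4096/531441)) = 1/(171242 + 119624977/531441) = 1/(91124644699/531441) = 531441/91124644699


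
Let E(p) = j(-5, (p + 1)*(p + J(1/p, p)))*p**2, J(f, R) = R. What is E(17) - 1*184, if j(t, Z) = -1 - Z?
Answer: -177341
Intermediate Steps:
E(p) = p**2*(-1 - 2*p*(1 + p)) (E(p) = (-1 - (p + 1)*(p + p))*p**2 = (-1 - (1 + p)*2*p)*p**2 = (-1 - 2*p*(1 + p))*p**2 = p**2*(-1 - 2*p*(1 + p)))
E(17) - 1*184 = 17**2*(-1 - 2*17 - 2*17**2) - 1*184 = 289*(-1 - 34 - 2*289) - 184 = 289*(-1 - 34 - 578) - 184 = 289*(-613) - 184 = -177157 - 184 = -177341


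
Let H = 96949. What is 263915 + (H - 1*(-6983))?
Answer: 367847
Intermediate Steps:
263915 + (H - 1*(-6983)) = 263915 + (96949 - 1*(-6983)) = 263915 + (96949 + 6983) = 263915 + 103932 = 367847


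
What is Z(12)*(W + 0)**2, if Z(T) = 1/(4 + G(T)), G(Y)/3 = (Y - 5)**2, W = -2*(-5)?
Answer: 100/151 ≈ 0.66225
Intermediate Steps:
W = 10
G(Y) = 3*(-5 + Y)**2 (G(Y) = 3*(Y - 5)**2 = 3*(-5 + Y)**2)
Z(T) = 1/(4 + 3*(-5 + T)**2)
Z(12)*(W + 0)**2 = (10 + 0)**2/(4 + 3*(-5 + 12)**2) = 10**2/(4 + 3*7**2) = 100/(4 + 3*49) = 100/(4 + 147) = 100/151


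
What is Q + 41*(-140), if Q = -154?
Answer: -5894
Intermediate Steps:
Q + 41*(-140) = -154 + 41*(-140) = -154 - 5740 = -5894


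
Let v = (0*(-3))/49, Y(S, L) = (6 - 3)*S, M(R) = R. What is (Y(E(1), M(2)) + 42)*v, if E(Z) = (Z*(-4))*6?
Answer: 0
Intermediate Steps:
E(Z) = -24*Z (E(Z) = -4*Z*6 = -24*Z)
Y(S, L) = 3*S
v = 0 (v = 0*(1/49) = 0)
(Y(E(1), M(2)) + 42)*v = (3*(-24*1) + 42)*0 = (3*(-24) + 42)*0 = (-72 + 42)*0 = -30*0 = 0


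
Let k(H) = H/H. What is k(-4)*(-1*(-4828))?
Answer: 4828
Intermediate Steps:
k(H) = 1
k(-4)*(-1*(-4828)) = 1*(-1*(-4828)) = 1*4828 = 4828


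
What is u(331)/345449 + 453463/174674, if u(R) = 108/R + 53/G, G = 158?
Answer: 2048100231088361/788927863555637 ≈ 2.5961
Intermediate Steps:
u(R) = 53/158 + 108/R (u(R) = 108/R + 53/158 = 53/158 + 108/R)
u(331)/345449 + 453463/174674 = (53/158 + 108/331)/345449 + 453463/174674 = (53/158 + 108*(1/331))*(1/345449) + 453463*(1/174674) = (53/158 + 108/331)*(1/345449) + 453463/174674 = (34607/52298)*(1/345449) + 453463/174674 = 34607/18066291802 + 453463/174674 = 2048100231088361/788927863555637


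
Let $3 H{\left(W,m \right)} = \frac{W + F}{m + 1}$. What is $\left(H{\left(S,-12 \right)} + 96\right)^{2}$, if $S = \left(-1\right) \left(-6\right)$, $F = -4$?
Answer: $\frac{10023556}{1089} \approx 9204.4$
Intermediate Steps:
$S = 6$
$H{\left(W,m \right)} = \frac{-4 + W}{3 \left(1 + m\right)}$ ($H{\left(W,m \right)} = \frac{\left(W - 4\right) \frac{1}{m + 1}}{3} = \frac{\left(-4 + W\right) \frac{1}{1 + m}}{3} = \frac{\frac{1}{1 + m} \left(-4 + W\right)}{3} = \frac{-4 + W}{3 \left(1 + m\right)}$)
$\left(H{\left(S,-12 \right)} + 96\right)^{2} = \left(\frac{-4 + 6}{3 \left(1 - 12\right)} + 96\right)^{2} = \left(\frac{1}{3} \frac{1}{-11} \cdot 2 + 96\right)^{2} = \left(\frac{1}{3} \left(- \frac{1}{11}\right) 2 + 96\right)^{2} = \left(- \frac{2}{33} + 96\right)^{2} = \left(\frac{3166}{33}\right)^{2} = \frac{10023556}{1089}$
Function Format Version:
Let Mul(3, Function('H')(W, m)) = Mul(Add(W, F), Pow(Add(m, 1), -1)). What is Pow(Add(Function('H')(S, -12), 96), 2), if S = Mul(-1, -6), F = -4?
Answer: Rational(10023556, 1089) ≈ 9204.4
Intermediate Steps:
S = 6
Function('H')(W, m) = Mul(Rational(1, 3), Pow(Add(1, m), -1), Add(-4, W)) (Function('H')(W, m) = Mul(Rational(1, 3), Mul(Add(W, -4), Pow(Add(m, 1), -1))) = Mul(Rational(1, 3), Mul(Add(-4, W), Pow(Add(1, m), -1))) = Mul(Rational(1, 3), Mul(Pow(Add(1, m), -1), Add(-4, W))) = Mul(Rational(1, 3), Pow(Add(1, m), -1), Add(-4, W)))
Pow(Add(Function('H')(S, -12), 96), 2) = Pow(Add(Mul(Rational(1, 3), Pow(Add(1, -12), -1), Add(-4, 6)), 96), 2) = Pow(Add(Mul(Rational(1, 3), Pow(-11, -1), 2), 96), 2) = Pow(Add(Mul(Rational(1, 3), Rational(-1, 11), 2), 96), 2) = Pow(Add(Rational(-2, 33), 96), 2) = Pow(Rational(3166, 33), 2) = Rational(10023556, 1089)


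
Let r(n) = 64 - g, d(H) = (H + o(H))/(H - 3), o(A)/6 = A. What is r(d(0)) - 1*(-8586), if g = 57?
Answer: 8593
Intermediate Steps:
o(A) = 6*A
d(H) = 7*H/(-3 + H) (d(H) = (H + 6*H)/(H - 3) = (7*H)/(-3 + H) = 7*H/(-3 + H))
r(n) = 7 (r(n) = 64 - 1*57 = 64 - 57 = 7)
r(d(0)) - 1*(-8586) = 7 - 1*(-8586) = 7 + 8586 = 8593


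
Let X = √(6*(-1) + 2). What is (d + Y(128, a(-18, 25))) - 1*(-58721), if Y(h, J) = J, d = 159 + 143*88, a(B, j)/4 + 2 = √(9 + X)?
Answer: 71456 + 4*√(9 + 2*I) ≈ 71468.0 + 1.3253*I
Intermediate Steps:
X = 2*I (X = √(-6 + 2) = √(-4) = 2*I ≈ 2.0*I)
a(B, j) = -8 + 4*√(9 + 2*I)
d = 12743 (d = 159 + 12584 = 12743)
(d + Y(128, a(-18, 25))) - 1*(-58721) = (12743 + (-8 + 4*√(9 + 2*I))) - 1*(-58721) = (12735 + 4*√(9 + 2*I)) + 58721 = 71456 + 4*√(9 + 2*I)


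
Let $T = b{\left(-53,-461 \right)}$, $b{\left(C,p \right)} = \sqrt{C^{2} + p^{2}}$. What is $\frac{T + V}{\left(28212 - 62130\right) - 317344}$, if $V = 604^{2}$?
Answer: $- \frac{182408}{175631} - \frac{\sqrt{215330}}{351262} \approx -1.0399$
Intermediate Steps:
$V = 364816$
$T = \sqrt{215330}$ ($T = \sqrt{\left(-53\right)^{2} + \left(-461\right)^{2}} = \sqrt{2809 + 212521} = \sqrt{215330} \approx 464.04$)
$\frac{T + V}{\left(28212 - 62130\right) - 317344} = \frac{\sqrt{215330} + 364816}{\left(28212 - 62130\right) - 317344} = \frac{364816 + \sqrt{215330}}{-33918 - 317344} = \frac{364816 + \sqrt{215330}}{-351262} = \left(364816 + \sqrt{215330}\right) \left(- \frac{1}{351262}\right) = - \frac{182408}{175631} - \frac{\sqrt{215330}}{351262}$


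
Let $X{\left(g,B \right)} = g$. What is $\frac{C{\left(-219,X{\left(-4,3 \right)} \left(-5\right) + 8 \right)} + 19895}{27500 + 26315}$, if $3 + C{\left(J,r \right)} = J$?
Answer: $\frac{19673}{53815} \approx 0.36557$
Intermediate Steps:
$C{\left(J,r \right)} = -3 + J$
$\frac{C{\left(-219,X{\left(-4,3 \right)} \left(-5\right) + 8 \right)} + 19895}{27500 + 26315} = \frac{\left(-3 - 219\right) + 19895}{27500 + 26315} = \frac{-222 + 19895}{53815} = 19673 \cdot \frac{1}{53815} = \frac{19673}{53815}$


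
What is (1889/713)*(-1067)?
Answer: -2015563/713 ≈ -2826.9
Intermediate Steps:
(1889/713)*(-1067) = -2015563/713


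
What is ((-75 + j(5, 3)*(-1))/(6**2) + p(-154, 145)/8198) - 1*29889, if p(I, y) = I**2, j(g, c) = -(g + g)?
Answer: -4410379943/147564 ≈ -29888.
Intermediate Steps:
j(g, c) = -2*g
((-75 + j(5, 3)*(-1))/(6**2) + p(-154, 145)/8198) - 1*29889 = ((-75 - 2*5*(-1))/(6**2) + (-154)**2/8198) - 1*29889 = ((-75 - 10*(-1))/36 + 23716*(1/8198)) - 29889 = ((-75 + 10)*(1/36) + 11858/4099) - 29889 = (-65*1/36 + 11858/4099) - 29889 = (-65/36 + 11858/4099) - 29889 = 160453/147564 - 29889 = -4410379943/147564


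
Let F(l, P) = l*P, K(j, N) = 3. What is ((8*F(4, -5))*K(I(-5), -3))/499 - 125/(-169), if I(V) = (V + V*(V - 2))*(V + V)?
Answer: -18745/84331 ≈ -0.22228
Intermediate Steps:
I(V) = 2*V*(V + V*(-2 + V)) (I(V) = (V + V*(-2 + V))*(2*V) = 2*V*(V + V*(-2 + V)))
F(l, P) = P*l
((8*F(4, -5))*K(I(-5), -3))/499 - 125/(-169) = ((8*(-5*4))*3)/499 - 125/(-169) = ((8*(-20))*3)*(1/499) - 125*(-1/169) = -160*3*(1/499) + 125/169 = -480*1/499 + 125/169 = -480/499 + 125/169 = -18745/84331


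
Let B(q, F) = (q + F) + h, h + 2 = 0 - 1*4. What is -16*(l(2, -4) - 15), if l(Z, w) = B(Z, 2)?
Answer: 272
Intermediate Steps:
h = -6 (h = -2 + (0 - 1*4) = -2 + (0 - 4) = -2 - 4 = -6)
B(q, F) = -6 + F + q (B(q, F) = (q + F) - 6 = (F + q) - 6 = -6 + F + q)
l(Z, w) = -4 + Z (l(Z, w) = -6 + 2 + Z = -4 + Z)
-16*(l(2, -4) - 15) = -16*((-4 + 2) - 15) = -16*(-2 - 15) = -16*(-17) = 272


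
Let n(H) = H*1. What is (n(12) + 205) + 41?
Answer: 258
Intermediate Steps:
n(H) = H
(n(12) + 205) + 41 = (12 + 205) + 41 = 217 + 41 = 258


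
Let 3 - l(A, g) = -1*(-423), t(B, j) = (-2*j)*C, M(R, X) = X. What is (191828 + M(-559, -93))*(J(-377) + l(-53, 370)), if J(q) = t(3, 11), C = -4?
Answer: -63656020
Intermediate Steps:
t(B, j) = 8*j (t(B, j) = -2*j*(-4) = 8*j)
J(q) = 88 (J(q) = 8*11 = 88)
l(A, g) = -420 (l(A, g) = 3 - (-1)*(-423) = 3 - 1*423 = 3 - 423 = -420)
(191828 + M(-559, -93))*(J(-377) + l(-53, 370)) = (191828 - 93)*(88 - 420) = 191735*(-332) = -63656020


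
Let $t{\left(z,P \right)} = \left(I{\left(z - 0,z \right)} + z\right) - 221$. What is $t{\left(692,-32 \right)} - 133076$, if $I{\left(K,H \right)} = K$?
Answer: $-131913$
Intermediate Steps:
$t{\left(z,P \right)} = -221 + 2 z$ ($t{\left(z,P \right)} = \left(\left(z - 0\right) + z\right) - 221 = \left(\left(z + 0\right) + z\right) - 221 = \left(z + z\right) - 221 = 2 z - 221 = -221 + 2 z$)
$t{\left(692,-32 \right)} - 133076 = \left(-221 + 2 \cdot 692\right) - 133076 = \left(-221 + 1384\right) - 133076 = 1163 - 133076 = -131913$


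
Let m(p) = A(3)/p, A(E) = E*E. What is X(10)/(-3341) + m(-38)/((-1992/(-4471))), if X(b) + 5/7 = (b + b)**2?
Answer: -29554867/45392368 ≈ -0.65110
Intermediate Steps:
A(E) = E**2
m(p) = 9/p (m(p) = 3**2/p = 9/p)
X(b) = -5/7 + 4*b**2 (X(b) = -5/7 + (b + b)**2 = -5/7 + (2*b)**2 = -5/7 + 4*b**2)
X(10)/(-3341) + m(-38)/((-1992/(-4471))) = (-5/7 + 4*10**2)/(-3341) + (9/(-38))/((-1992/(-4471))) = (-5/7 + 4*100)*(-1/3341) + (9*(-1/38))/((-1992*(-1/4471))) = (-5/7 + 400)*(-1/3341) - 9/(38*1992/4471) = (2795/7)*(-1/3341) - 9/38*4471/1992 = -215/1799 - 13413/25232 = -29554867/45392368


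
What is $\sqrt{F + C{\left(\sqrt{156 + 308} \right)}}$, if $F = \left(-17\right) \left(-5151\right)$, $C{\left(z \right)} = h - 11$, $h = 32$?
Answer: $6 \sqrt{2433} \approx 295.95$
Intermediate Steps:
$C{\left(z \right)} = 21$ ($C{\left(z \right)} = 32 - 11 = 21$)
$F = 87567$
$\sqrt{F + C{\left(\sqrt{156 + 308} \right)}} = \sqrt{87567 + 21} = \sqrt{87588} = 6 \sqrt{2433}$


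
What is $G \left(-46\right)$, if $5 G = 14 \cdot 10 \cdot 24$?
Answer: $-30912$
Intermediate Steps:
$G = 672$ ($G = \frac{14 \cdot 10 \cdot 24}{5} = \frac{140 \cdot 24}{5} = \frac{1}{5} \cdot 3360 = 672$)
$G \left(-46\right) = 672 \left(-46\right) = -30912$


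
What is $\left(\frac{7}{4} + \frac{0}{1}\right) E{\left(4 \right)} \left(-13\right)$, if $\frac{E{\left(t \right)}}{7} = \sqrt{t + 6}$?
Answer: $- \frac{637 \sqrt{10}}{4} \approx -503.59$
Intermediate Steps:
$E{\left(t \right)} = 7 \sqrt{6 + t}$ ($E{\left(t \right)} = 7 \sqrt{t + 6} = 7 \sqrt{6 + t}$)
$\left(\frac{7}{4} + \frac{0}{1}\right) E{\left(4 \right)} \left(-13\right) = \left(\frac{7}{4} + \frac{0}{1}\right) 7 \sqrt{6 + 4} \left(-13\right) = \left(7 \cdot \frac{1}{4} + 0 \cdot 1\right) 7 \sqrt{10} \left(-13\right) = \left(\frac{7}{4} + 0\right) 7 \sqrt{10} \left(-13\right) = \frac{7 \cdot 7 \sqrt{10}}{4} \left(-13\right) = \frac{49 \sqrt{10}}{4} \left(-13\right) = - \frac{637 \sqrt{10}}{4}$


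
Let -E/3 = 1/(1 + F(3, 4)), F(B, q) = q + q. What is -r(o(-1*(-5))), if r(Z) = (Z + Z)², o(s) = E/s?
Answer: -4/225 ≈ -0.017778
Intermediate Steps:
F(B, q) = 2*q
E = -⅓ (E = -3/(1 + 2*4) = -3/(1 + 8) = -3/9 = -3*⅑ = -⅓ ≈ -0.33333)
o(s) = -1/(3*s)
r(Z) = 4*Z² (r(Z) = (2*Z)² = 4*Z²)
-r(o(-1*(-5))) = -4*(-1/(3*((-1*(-5)))))² = -4*(-⅓/5)² = -4*(-⅓*⅕)² = -4*(-1/15)² = -4/225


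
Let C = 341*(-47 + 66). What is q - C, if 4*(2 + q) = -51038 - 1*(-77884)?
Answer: 461/2 ≈ 230.50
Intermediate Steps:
C = 6479 (C = 341*19 = 6479)
q = 13419/2 (q = -2 + (-51038 - 1*(-77884))/4 = -2 + (-51038 + 77884)/4 = -2 + (¼)*26846 = -2 + 13423/2 = 13419/2 ≈ 6709.5)
q - C = 13419/2 - 1*6479 = 13419/2 - 6479 = 461/2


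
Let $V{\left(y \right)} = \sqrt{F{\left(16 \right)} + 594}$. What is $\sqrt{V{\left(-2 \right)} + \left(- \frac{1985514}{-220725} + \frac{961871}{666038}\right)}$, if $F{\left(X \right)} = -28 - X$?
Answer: $\frac{\sqrt{111419036509626686994 + 53363713496253160500 \sqrt{22}}}{3266916390} \approx 5.8217$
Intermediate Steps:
$V{\left(y \right)} = 5 \sqrt{22}$ ($V{\left(y \right)} = \sqrt{\left(-28 - 16\right) + 594} = \sqrt{-44 + 594} = \sqrt{550} = 5 \sqrt{22}$)
$\sqrt{V{\left(-2 \right)} + \left(- \frac{1985514}{-220725} + \frac{961871}{666038}\right)} = \sqrt{5 \sqrt{22} + \left(- \frac{1985514}{-220725} + \frac{961871}{666038}\right)} = \sqrt{5 \sqrt{22} + \left(\left(-1985514\right) \left(- \frac{1}{220725}\right) + 961871 \cdot \frac{1}{666038}\right)} = \sqrt{5 \sqrt{22} + \left(\frac{661838}{73575} + \frac{961871}{666038}\right)} = \sqrt{5 \sqrt{22} + \frac{511578916669}{49003745850}} = \sqrt{\frac{511578916669}{49003745850} + 5 \sqrt{22}}$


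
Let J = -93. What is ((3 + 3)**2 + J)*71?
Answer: -4047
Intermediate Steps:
((3 + 3)**2 + J)*71 = ((3 + 3)**2 - 93)*71 = (6**2 - 93)*71 = (36 - 93)*71 = -57*71 = -4047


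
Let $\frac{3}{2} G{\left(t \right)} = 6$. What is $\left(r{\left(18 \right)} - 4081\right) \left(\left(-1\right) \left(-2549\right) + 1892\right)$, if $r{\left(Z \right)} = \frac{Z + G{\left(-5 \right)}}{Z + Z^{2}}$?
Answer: $- \frac{3099107440}{171} \approx -1.8123 \cdot 10^{7}$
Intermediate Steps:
$G{\left(t \right)} = 4$ ($G{\left(t \right)} = \frac{2}{3} \cdot 6 = 4$)
$r{\left(Z \right)} = \frac{4 + Z}{Z + Z^{2}}$ ($r{\left(Z \right)} = \frac{Z + 4}{Z + Z^{2}} = \frac{4 + Z}{Z + Z^{2}}$)
$\left(r{\left(18 \right)} - 4081\right) \left(\left(-1\right) \left(-2549\right) + 1892\right) = \left(\frac{4 + 18}{18 \left(1 + 18\right)} - 4081\right) \left(\left(-1\right) \left(-2549\right) + 1892\right) = \left(\frac{1}{18} \cdot \frac{1}{19} \cdot 22 - 4081\right) \left(2549 + 1892\right) = \left(\frac{1}{18} \cdot \frac{1}{19} \cdot 22 - 4081\right) 4441 = \left(\frac{11}{171} - 4081\right) 4441 = \left(- \frac{697840}{171}\right) 4441 = - \frac{3099107440}{171}$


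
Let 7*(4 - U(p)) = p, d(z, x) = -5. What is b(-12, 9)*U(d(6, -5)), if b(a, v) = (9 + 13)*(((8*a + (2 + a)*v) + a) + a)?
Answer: -21780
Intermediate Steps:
b(a, v) = 220*a + 22*v*(2 + a) (b(a, v) = 22*(((8*a + v*(2 + a)) + a) + a) = 22*((9*a + v*(2 + a)) + a) = 22*(10*a + v*(2 + a)) = 220*a + 22*v*(2 + a))
U(p) = 4 - p/7
b(-12, 9)*U(d(6, -5)) = (44*9 + 220*(-12) + 22*(-12)*9)*(4 - 1/7*(-5)) = (396 - 2640 - 2376)*(4 + 5/7) = -4620*33/7 = -21780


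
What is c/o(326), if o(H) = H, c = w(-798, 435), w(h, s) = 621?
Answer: 621/326 ≈ 1.9049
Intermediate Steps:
c = 621
c/o(326) = 621/326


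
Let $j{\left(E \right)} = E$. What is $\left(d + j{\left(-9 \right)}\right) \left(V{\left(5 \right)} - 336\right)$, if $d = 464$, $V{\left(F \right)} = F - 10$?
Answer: $-155155$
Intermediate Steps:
$V{\left(F \right)} = -10 + F$ ($V{\left(F \right)} = F - 10 = -10 + F$)
$\left(d + j{\left(-9 \right)}\right) \left(V{\left(5 \right)} - 336\right) = \left(464 - 9\right) \left(\left(-10 + 5\right) - 336\right) = 455 \left(-5 - 336\right) = 455 \left(-341\right) = -155155$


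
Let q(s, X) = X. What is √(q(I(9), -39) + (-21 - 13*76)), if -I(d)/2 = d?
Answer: 2*I*√262 ≈ 32.373*I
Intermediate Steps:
I(d) = -2*d
√(q(I(9), -39) + (-21 - 13*76)) = √(-39 + (-21 - 13*76)) = √(-39 + (-21 - 988)) = √(-39 - 1009) = √(-1048) = 2*I*√262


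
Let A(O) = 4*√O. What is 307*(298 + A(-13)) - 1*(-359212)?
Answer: 450698 + 1228*I*√13 ≈ 4.507e+5 + 4427.6*I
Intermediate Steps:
307*(298 + A(-13)) - 1*(-359212) = 307*(298 + 4*√(-13)) - 1*(-359212) = 307*(298 + 4*(I*√13)) + 359212 = 307*(298 + 4*I*√13) + 359212 = (91486 + 1228*I*√13) + 359212 = 450698 + 1228*I*√13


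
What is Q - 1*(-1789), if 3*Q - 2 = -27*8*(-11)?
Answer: 7745/3 ≈ 2581.7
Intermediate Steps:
Q = 2378/3 (Q = 2/3 + (-27*8*(-11))/3 = 2/3 + (-216*(-11))/3 = 2/3 + (1/3)*2376 = 2/3 + 792 = 2378/3 ≈ 792.67)
Q - 1*(-1789) = 2378/3 - 1*(-1789) = 2378/3 + 1789 = 7745/3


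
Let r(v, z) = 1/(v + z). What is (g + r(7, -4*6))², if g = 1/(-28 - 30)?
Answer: 5625/972196 ≈ 0.0057859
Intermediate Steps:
g = -1/58 (g = 1/(-58) = -1/58 ≈ -0.017241)
(g + r(7, -4*6))² = (-1/58 + 1/(7 - 4*6))² = (-1/58 + 1/(7 - 24))² = (-1/58 + 1/(-17))² = (-1/58 - 1/17)² = (-75/986)² = 5625/972196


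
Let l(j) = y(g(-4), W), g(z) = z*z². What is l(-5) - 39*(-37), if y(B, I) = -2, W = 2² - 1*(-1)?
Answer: 1441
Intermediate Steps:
g(z) = z³
W = 5 (W = 4 + 1 = 5)
l(j) = -2
l(-5) - 39*(-37) = -2 - 39*(-37) = -2 + 1443 = 1441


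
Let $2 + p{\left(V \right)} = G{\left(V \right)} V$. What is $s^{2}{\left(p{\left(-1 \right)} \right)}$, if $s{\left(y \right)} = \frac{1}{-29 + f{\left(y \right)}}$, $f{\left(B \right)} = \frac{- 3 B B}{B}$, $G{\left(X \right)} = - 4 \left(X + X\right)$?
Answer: $1$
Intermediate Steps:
$G{\left(X \right)} = - 8 X$ ($G{\left(X \right)} = - 4 \cdot 2 X = - 8 X$)
$f{\left(B \right)} = - 3 B$ ($f{\left(B \right)} = \frac{\left(-3\right) B^{2}}{B} = - 3 B$)
$p{\left(V \right)} = -2 - 8 V^{2}$ ($p{\left(V \right)} = -2 + - 8 V V = -2 - 8 V^{2}$)
$s{\left(y \right)} = \frac{1}{-29 - 3 y}$
$s^{2}{\left(p{\left(-1 \right)} \right)} = \left(- \frac{1}{29 + 3 \left(-2 - 8 \left(-1\right)^{2}\right)}\right)^{2} = \left(- \frac{1}{29 + 3 \left(-2 - 8\right)}\right)^{2} = \left(- \frac{1}{29 + 3 \left(-10\right)}\right)^{2} = \left(- \frac{1}{29 - 30}\right)^{2} = \left(- \frac{1}{-1}\right)^{2} = \left(\left(-1\right) \left(-1\right)\right)^{2} = 1^{2} = 1$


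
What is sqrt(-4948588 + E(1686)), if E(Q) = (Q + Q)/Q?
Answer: I*sqrt(4948586) ≈ 2224.5*I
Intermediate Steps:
E(Q) = 2 (E(Q) = (2*Q)/Q = 2)
sqrt(-4948588 + E(1686)) = sqrt(-4948588 + 2) = sqrt(-4948586) = I*sqrt(4948586)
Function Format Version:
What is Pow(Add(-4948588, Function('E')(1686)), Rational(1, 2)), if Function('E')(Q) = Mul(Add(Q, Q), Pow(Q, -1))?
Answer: Mul(I, Pow(4948586, Rational(1, 2))) ≈ Mul(2224.5, I)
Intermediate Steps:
Function('E')(Q) = 2 (Function('E')(Q) = Mul(Mul(2, Q), Pow(Q, -1)) = 2)
Pow(Add(-4948588, Function('E')(1686)), Rational(1, 2)) = Pow(Add(-4948588, 2), Rational(1, 2)) = Pow(-4948586, Rational(1, 2)) = Mul(I, Pow(4948586, Rational(1, 2)))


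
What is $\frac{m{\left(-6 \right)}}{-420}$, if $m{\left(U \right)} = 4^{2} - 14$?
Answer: $- \frac{1}{210} \approx -0.0047619$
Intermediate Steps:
$m{\left(U \right)} = 2$ ($m{\left(U \right)} = 16 - 14 = 2$)
$\frac{m{\left(-6 \right)}}{-420} = \frac{2}{-420} = 2 \left(- \frac{1}{420}\right) = - \frac{1}{210}$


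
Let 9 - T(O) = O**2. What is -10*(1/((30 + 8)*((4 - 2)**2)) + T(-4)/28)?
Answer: 185/76 ≈ 2.4342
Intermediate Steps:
T(O) = 9 - O**2
-10*(1/((30 + 8)*((4 - 2)**2)) + T(-4)/28) = -10*(1/((30 + 8)*((4 - 2)**2)) + (9 - 1*(-4)**2)/28) = -10*(1/(38*(2**2)) + (9 - 1*16)*(1/28)) = -10*((1/38)/4 + (9 - 16)*(1/28)) = -10*((1/38)*(1/4) - 7*1/28) = -10*(1/152 - 1/4) = -10*(-37/152) = 185/76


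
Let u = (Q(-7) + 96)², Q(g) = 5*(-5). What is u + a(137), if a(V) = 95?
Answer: 5136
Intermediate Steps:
Q(g) = -25
u = 5041 (u = (-25 + 96)² = 71² = 5041)
u + a(137) = 5041 + 95 = 5136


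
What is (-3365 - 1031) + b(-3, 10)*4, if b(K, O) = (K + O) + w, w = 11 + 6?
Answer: -4300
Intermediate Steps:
w = 17
b(K, O) = 17 + K + O (b(K, O) = (K + O) + 17 = 17 + K + O)
(-3365 - 1031) + b(-3, 10)*4 = (-3365 - 1031) + (17 - 3 + 10)*4 = -4396 + 24*4 = -4396 + 96 = -4300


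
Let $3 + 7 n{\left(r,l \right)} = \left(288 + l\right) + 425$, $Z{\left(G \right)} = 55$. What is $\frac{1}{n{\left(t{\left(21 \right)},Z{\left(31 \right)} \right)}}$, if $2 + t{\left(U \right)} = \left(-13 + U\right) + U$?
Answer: $\frac{7}{765} \approx 0.0091503$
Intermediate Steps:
$t{\left(U \right)} = -15 + 2 U$ ($t{\left(U \right)} = -2 + \left(\left(-13 + U\right) + U\right) = -2 + \left(-13 + 2 U\right) = -15 + 2 U$)
$n{\left(r,l \right)} = \frac{710}{7} + \frac{l}{7}$ ($n{\left(r,l \right)} = - \frac{3}{7} + \frac{\left(288 + l\right) + 425}{7} = - \frac{3}{7} + \frac{713 + l}{7} = - \frac{3}{7} + \left(\frac{713}{7} + \frac{l}{7}\right) = \frac{710}{7} + \frac{l}{7}$)
$\frac{1}{n{\left(t{\left(21 \right)},Z{\left(31 \right)} \right)}} = \frac{1}{\frac{710}{7} + \frac{1}{7} \cdot 55} = \frac{1}{\frac{710}{7} + \frac{55}{7}} = \frac{1}{\frac{765}{7}} = \frac{7}{765}$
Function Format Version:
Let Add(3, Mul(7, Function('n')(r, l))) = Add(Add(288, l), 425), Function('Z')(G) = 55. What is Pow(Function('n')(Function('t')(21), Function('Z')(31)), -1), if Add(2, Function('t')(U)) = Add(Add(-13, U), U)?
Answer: Rational(7, 765) ≈ 0.0091503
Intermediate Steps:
Function('t')(U) = Add(-15, Mul(2, U)) (Function('t')(U) = Add(-2, Add(Add(-13, U), U)) = Add(-2, Add(-13, Mul(2, U))) = Add(-15, Mul(2, U)))
Function('n')(r, l) = Add(Rational(710, 7), Mul(Rational(1, 7), l)) (Function('n')(r, l) = Add(Rational(-3, 7), Mul(Rational(1, 7), Add(Add(288, l), 425))) = Add(Rational(-3, 7), Mul(Rational(1, 7), Add(713, l))) = Add(Rational(-3, 7), Add(Rational(713, 7), Mul(Rational(1, 7), l))) = Add(Rational(710, 7), Mul(Rational(1, 7), l)))
Pow(Function('n')(Function('t')(21), Function('Z')(31)), -1) = Pow(Add(Rational(710, 7), Mul(Rational(1, 7), 55)), -1) = Pow(Add(Rational(710, 7), Rational(55, 7)), -1) = Pow(Rational(765, 7), -1) = Rational(7, 765)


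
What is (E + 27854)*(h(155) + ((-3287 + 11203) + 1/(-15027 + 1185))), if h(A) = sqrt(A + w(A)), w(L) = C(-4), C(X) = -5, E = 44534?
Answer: 3965894970574/6921 + 361940*sqrt(6) ≈ 5.7391e+8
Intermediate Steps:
w(L) = -5
h(A) = sqrt(-5 + A) (h(A) = sqrt(A - 5) = sqrt(-5 + A))
(E + 27854)*(h(155) + ((-3287 + 11203) + 1/(-15027 + 1185))) = (44534 + 27854)*(sqrt(-5 + 155) + ((-3287 + 11203) + 1/(-15027 + 1185))) = 72388*(sqrt(150) + (7916 + 1/(-13842))) = 72388*(5*sqrt(6) + (7916 - 1/13842)) = 72388*(5*sqrt(6) + 109573271/13842) = 72388*(109573271/13842 + 5*sqrt(6)) = 3965894970574/6921 + 361940*sqrt(6)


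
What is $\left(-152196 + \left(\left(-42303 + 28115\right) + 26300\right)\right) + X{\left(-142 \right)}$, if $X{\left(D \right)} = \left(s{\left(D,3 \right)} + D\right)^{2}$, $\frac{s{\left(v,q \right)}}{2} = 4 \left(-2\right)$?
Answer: $-115120$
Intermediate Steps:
$s{\left(v,q \right)} = -16$ ($s{\left(v,q \right)} = 2 \cdot 4 \left(-2\right) = 2 \left(-8\right) = -16$)
$X{\left(D \right)} = \left(-16 + D\right)^{2}$
$\left(-152196 + \left(\left(-42303 + 28115\right) + 26300\right)\right) + X{\left(-142 \right)} = \left(-152196 + \left(\left(-42303 + 28115\right) + 26300\right)\right) + \left(-16 - 142\right)^{2} = \left(-152196 + \left(-14188 + 26300\right)\right) + \left(-158\right)^{2} = \left(-152196 + 12112\right) + 24964 = -140084 + 24964 = -115120$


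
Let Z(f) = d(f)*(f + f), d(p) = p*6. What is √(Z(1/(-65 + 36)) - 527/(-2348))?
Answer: √276701821/34046 ≈ 0.48858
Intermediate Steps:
d(p) = 6*p
Z(f) = 12*f² (Z(f) = (6*f)*(f + f) = (6*f)*(2*f) = 12*f²)
√(Z(1/(-65 + 36)) - 527/(-2348)) = √(12*(1/(-65 + 36))² - 527/(-2348)) = √(12*(1/(-29))² - 527*(-1/2348)) = √(12*(-1/29)² + 527/2348) = √(12*(1/841) + 527/2348) = √(12/841 + 527/2348) = √(471383/1974668) = √276701821/34046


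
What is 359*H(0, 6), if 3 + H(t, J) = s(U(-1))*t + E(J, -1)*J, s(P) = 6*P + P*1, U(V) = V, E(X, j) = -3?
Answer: -7539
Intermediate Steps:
s(P) = 7*P (s(P) = 6*P + P = 7*P)
H(t, J) = -3 - 7*t - 3*J (H(t, J) = -3 + ((7*(-1))*t - 3*J) = -3 + (-7*t - 3*J) = -3 - 7*t - 3*J)
359*H(0, 6) = 359*(-3 - 7*0 - 3*6) = 359*(-3 + 0 - 18) = 359*(-21) = -7539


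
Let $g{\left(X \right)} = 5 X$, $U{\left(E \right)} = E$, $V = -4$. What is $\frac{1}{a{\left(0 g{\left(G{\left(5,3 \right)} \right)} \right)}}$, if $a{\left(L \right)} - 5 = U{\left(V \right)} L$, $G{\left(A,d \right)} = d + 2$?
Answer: $\frac{1}{5} \approx 0.2$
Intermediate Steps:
$G{\left(A,d \right)} = 2 + d$
$a{\left(L \right)} = 5 - 4 L$
$\frac{1}{a{\left(0 g{\left(G{\left(5,3 \right)} \right)} \right)}} = \frac{1}{5 - 4 \cdot 0 \cdot 5 \left(2 + 3\right)} = \frac{1}{5 - 4 \cdot 0 \cdot 5 \cdot 5} = \frac{1}{5 - 4 \cdot 0 \cdot 25} = \frac{1}{5 - 0} = \frac{1}{5 + 0} = \frac{1}{5}$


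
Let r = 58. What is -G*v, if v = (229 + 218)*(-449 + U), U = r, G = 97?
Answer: 16953369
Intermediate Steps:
U = 58
v = -174777 (v = (229 + 218)*(-449 + 58) = 447*(-391) = -174777)
-G*v = -97*(-174777) = -1*(-16953369) = 16953369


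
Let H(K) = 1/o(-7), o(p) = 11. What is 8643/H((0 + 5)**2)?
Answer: 95073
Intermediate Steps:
H(K) = 1/11
8643/H((0 + 5)**2) = 8643/(1/11) = 8643*11 = 95073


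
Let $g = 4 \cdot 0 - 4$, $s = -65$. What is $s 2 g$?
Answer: $520$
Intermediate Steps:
$g = -4$ ($g = 0 - 4 = -4$)
$s 2 g = - 65 \cdot 2 \left(-4\right) = \left(-65\right) \left(-8\right) = 520$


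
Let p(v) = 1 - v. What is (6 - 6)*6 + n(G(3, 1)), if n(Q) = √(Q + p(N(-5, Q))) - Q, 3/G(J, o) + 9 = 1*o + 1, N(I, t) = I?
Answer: 3/7 + √273/7 ≈ 2.7890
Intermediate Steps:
G(J, o) = 3/(-8 + o) (G(J, o) = 3/(-9 + (1*o + 1)) = 3/(-9 + (o + 1)) = 3/(-9 + (1 + o)) = 3/(-8 + o))
n(Q) = √(6 + Q) - Q (n(Q) = √(Q + (1 - 1*(-5))) - Q = √(Q + (1 + 5)) - Q = √(Q + 6) - Q = √(6 + Q) - Q)
(6 - 6)*6 + n(G(3, 1)) = (6 - 6)*6 + (√(6 + 3/(-8 + 1)) - 3/(-8 + 1)) = 0*6 + (√(6 + 3/(-7)) - 3/(-7)) = 0 + (√(6 + 3*(-⅐)) - 3*(-1)/7) = 0 + (√(6 - 3/7) - 1*(-3/7)) = 0 + (√(39/7) + 3/7) = 0 + (√273/7 + 3/7) = 0 + (3/7 + √273/7) = 3/7 + √273/7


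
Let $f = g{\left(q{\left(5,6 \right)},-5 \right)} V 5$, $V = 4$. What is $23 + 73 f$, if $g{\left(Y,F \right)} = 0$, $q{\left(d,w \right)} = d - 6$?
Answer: $23$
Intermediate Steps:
$q{\left(d,w \right)} = -6 + d$ ($q{\left(d,w \right)} = d - 6 = -6 + d$)
$f = 0$ ($f = 0 \cdot 4 \cdot 5 = 0 \cdot 5 = 0$)
$23 + 73 f = 23 + 73 \cdot 0 = 23 + 0 = 23$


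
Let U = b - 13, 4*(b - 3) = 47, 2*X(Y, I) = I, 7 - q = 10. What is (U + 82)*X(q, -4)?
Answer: -335/2 ≈ -167.50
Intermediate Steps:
q = -3 (q = 7 - 1*10 = 7 - 10 = -3)
X(Y, I) = I/2
b = 59/4 (b = 3 + (¼)*47 = 3 + 47/4 = 59/4 ≈ 14.750)
U = 7/4 (U = 59/4 - 13 = 7/4 ≈ 1.7500)
(U + 82)*X(q, -4) = (7/4 + 82)*((½)*(-4)) = (335/4)*(-2) = -335/2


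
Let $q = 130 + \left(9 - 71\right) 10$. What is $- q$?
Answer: $490$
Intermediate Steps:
$q = -490$ ($q = 130 + \left(9 - 71\right) 10 = 130 - 620 = -490$)
$- q = \left(-1\right) \left(-490\right) = 490$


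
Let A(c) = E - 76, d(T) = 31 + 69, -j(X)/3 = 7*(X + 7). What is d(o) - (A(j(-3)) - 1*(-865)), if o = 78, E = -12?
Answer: -677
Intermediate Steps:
j(X) = -147 - 21*X (j(X) = -21*(X + 7) = -21*(7 + X) = -3*(49 + 7*X) = -147 - 21*X)
d(T) = 100
A(c) = -88 (A(c) = -12 - 76 = -88)
d(o) - (A(j(-3)) - 1*(-865)) = 100 - (-88 - 1*(-865)) = 100 - (-88 + 865) = 100 - 1*777 = 100 - 777 = -677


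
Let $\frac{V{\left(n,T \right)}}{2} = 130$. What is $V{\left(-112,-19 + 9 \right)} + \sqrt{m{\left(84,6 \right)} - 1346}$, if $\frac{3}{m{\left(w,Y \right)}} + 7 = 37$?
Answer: $260 + \frac{i \sqrt{134590}}{10} \approx 260.0 + 36.687 i$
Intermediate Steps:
$m{\left(w,Y \right)} = \frac{1}{10}$ ($m{\left(w,Y \right)} = \frac{3}{-7 + 37} = \frac{3}{30} = 3 \cdot \frac{1}{30} = \frac{1}{10}$)
$V{\left(n,T \right)} = 260$ ($V{\left(n,T \right)} = 2 \cdot 130 = 260$)
$V{\left(-112,-19 + 9 \right)} + \sqrt{m{\left(84,6 \right)} - 1346} = 260 + \sqrt{\frac{1}{10} - 1346} = 260 + \sqrt{- \frac{13459}{10}} = 260 + \frac{i \sqrt{134590}}{10}$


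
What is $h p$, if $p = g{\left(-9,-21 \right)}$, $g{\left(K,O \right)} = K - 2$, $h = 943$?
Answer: $-10373$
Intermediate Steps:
$g{\left(K,O \right)} = -2 + K$
$p = -11$ ($p = -2 - 9 = -11$)
$h p = 943 \left(-11\right) = -10373$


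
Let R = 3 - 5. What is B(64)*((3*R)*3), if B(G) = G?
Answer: -1152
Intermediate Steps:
R = -2
B(64)*((3*R)*3) = 64*((3*(-2))*3) = 64*(-6*3) = 64*(-18) = -1152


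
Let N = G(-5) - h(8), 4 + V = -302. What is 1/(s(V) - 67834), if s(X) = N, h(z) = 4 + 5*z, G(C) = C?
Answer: -1/67883 ≈ -1.4731e-5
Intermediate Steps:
V = -306 (V = -4 - 302 = -306)
N = -49 (N = -5 - (4 + 5*8) = -5 - (4 + 40) = -5 - 1*44 = -5 - 44 = -49)
s(X) = -49
1/(s(V) - 67834) = 1/(-49 - 67834) = 1/(-67883) = -1/67883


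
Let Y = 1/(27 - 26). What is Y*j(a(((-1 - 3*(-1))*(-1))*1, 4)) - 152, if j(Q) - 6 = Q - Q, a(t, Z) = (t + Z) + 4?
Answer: -146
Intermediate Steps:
a(t, Z) = 4 + Z + t (a(t, Z) = (Z + t) + 4 = 4 + Z + t)
j(Q) = 6 (j(Q) = 6 + (Q - Q) = 6 + 0 = 6)
Y = 1 (Y = 1/1 = 1)
Y*j(a(((-1 - 3*(-1))*(-1))*1, 4)) - 152 = 1*6 - 152 = 6 - 152 = -146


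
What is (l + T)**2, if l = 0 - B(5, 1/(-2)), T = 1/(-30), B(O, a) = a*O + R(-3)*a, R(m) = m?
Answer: 841/900 ≈ 0.93444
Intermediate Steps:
B(O, a) = -3*a + O*a (B(O, a) = a*O - 3*a = O*a - 3*a = -3*a + O*a)
T = -1/30 ≈ -0.033333
l = 1 (l = 0 - (-3 + 5)/(-2) = 0 - (-1)*2/2 = 0 - 1*(-1) = 0 + 1 = 1)
(l + T)**2 = (1 - 1/30)**2 = (29/30)**2 = 841/900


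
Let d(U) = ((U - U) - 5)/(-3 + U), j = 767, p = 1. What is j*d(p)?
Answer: 3835/2 ≈ 1917.5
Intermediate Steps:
d(U) = -5/(-3 + U) (d(U) = (0 - 5)/(-3 + U) = -5/(-3 + U))
j*d(p) = 767*(-5/(-3 + 1)) = 767*(-5/(-2)) = 767*(-5*(-½)) = 767*(5/2) = 3835/2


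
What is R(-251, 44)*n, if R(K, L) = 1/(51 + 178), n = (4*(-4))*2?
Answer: -32/229 ≈ -0.13974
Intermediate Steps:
n = -32 (n = -16*2 = -32)
R(K, L) = 1/229
R(-251, 44)*n = (1/229)*(-32) = -32/229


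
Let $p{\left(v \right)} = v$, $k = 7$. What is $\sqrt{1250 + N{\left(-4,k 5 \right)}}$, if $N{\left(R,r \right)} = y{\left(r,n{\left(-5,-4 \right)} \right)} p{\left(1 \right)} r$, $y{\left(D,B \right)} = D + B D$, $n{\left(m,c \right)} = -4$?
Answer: $5 i \sqrt{97} \approx 49.244 i$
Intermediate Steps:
$N{\left(R,r \right)} = - 3 r^{2}$ ($N{\left(R,r \right)} = r \left(1 - 4\right) 1 r = r \left(-3\right) 1 r = - 3 r 1 r = - 3 r r = - 3 r^{2}$)
$\sqrt{1250 + N{\left(-4,k 5 \right)}} = \sqrt{1250 - 3 \left(7 \cdot 5\right)^{2}} = \sqrt{1250 - 3 \cdot 35^{2}} = \sqrt{1250 - 3675} = \sqrt{-2425} = 5 i \sqrt{97}$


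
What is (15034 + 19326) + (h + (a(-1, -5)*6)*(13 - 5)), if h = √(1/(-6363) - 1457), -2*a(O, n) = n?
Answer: 34480 + 2*I*√1638630161/2121 ≈ 34480.0 + 38.171*I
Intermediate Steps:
a(O, n) = -n/2
h = 2*I*√1638630161/2121 (h = √(-1/6363 - 1457) = √(-9270892/6363) = 2*I*√1638630161/2121 ≈ 38.171*I)
(15034 + 19326) + (h + (a(-1, -5)*6)*(13 - 5)) = (15034 + 19326) + (2*I*√1638630161/2121 + (-½*(-5)*6)*(13 - 5)) = 34360 + (2*I*√1638630161/2121 + ((5/2)*6)*8) = 34360 + (2*I*√1638630161/2121 + 15*8) = 34360 + (2*I*√1638630161/2121 + 120) = 34360 + (120 + 2*I*√1638630161/2121) = 34480 + 2*I*√1638630161/2121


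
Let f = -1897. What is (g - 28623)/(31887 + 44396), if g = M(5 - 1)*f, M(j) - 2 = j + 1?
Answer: -41902/76283 ≈ -0.54930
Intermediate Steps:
M(j) = 3 + j (M(j) = 2 + (j + 1) = 2 + (1 + j) = 3 + j)
g = -13279 (g = (3 + (5 - 1))*(-1897) = (3 + 4)*(-1897) = 7*(-1897) = -13279)
(g - 28623)/(31887 + 44396) = (-13279 - 28623)/(31887 + 44396) = -41902/76283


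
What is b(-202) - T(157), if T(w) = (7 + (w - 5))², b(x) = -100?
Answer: -25381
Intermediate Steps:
T(w) = (2 + w)² (T(w) = (7 + (-5 + w))² = (2 + w)²)
b(-202) - T(157) = -100 - (2 + 157)² = -100 - 1*159² = -100 - 1*25281 = -100 - 25281 = -25381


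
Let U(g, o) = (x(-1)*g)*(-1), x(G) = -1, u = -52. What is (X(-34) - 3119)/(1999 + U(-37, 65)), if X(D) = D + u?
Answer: -3205/1962 ≈ -1.6335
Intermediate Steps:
U(g, o) = g (U(g, o) = -g*(-1) = g)
X(D) = -52 + D (X(D) = D - 52 = -52 + D)
(X(-34) - 3119)/(1999 + U(-37, 65)) = ((-52 - 34) - 3119)/(1999 - 37) = (-86 - 3119)/1962 = -3205*1/1962 = -3205/1962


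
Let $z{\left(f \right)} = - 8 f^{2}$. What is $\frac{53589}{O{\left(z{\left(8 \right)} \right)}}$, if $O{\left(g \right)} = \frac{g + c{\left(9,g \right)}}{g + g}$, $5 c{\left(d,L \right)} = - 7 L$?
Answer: $-267945$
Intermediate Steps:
$c{\left(d,L \right)} = - \frac{7 L}{5}$ ($c{\left(d,L \right)} = \frac{\left(-7\right) L}{5} = - \frac{7 L}{5}$)
$O{\left(g \right)} = - \frac{1}{5}$ ($O{\left(g \right)} = \frac{g - \frac{7 g}{5}}{g + g} = \frac{\left(- \frac{2}{5}\right) g}{2 g} = - \frac{2 g}{5} \frac{1}{2 g} = - \frac{1}{5}$)
$\frac{53589}{O{\left(z{\left(8 \right)} \right)}} = \frac{53589}{- \frac{1}{5}} = 53589 \left(-5\right) = -267945$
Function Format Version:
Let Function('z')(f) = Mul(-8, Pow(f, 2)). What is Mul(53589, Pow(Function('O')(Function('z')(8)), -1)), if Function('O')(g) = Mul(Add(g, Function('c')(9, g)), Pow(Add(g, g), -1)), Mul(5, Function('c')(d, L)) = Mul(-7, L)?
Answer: -267945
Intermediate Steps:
Function('c')(d, L) = Mul(Rational(-7, 5), L) (Function('c')(d, L) = Mul(Rational(1, 5), Mul(-7, L)) = Mul(Rational(-7, 5), L))
Function('O')(g) = Rational(-1, 5) (Function('O')(g) = Mul(Add(g, Mul(Rational(-7, 5), g)), Pow(Add(g, g), -1)) = Mul(Mul(Rational(-2, 5), g), Pow(Mul(2, g), -1)) = Mul(Mul(Rational(-2, 5), g), Mul(Rational(1, 2), Pow(g, -1))) = Rational(-1, 5))
Mul(53589, Pow(Function('O')(Function('z')(8)), -1)) = Mul(53589, Pow(Rational(-1, 5), -1)) = Mul(53589, -5) = -267945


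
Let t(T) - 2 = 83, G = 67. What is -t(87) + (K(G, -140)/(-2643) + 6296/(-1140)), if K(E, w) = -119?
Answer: -7572538/83695 ≈ -90.478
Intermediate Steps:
t(T) = 85 (t(T) = 2 + 83 = 85)
-t(87) + (K(G, -140)/(-2643) + 6296/(-1140)) = -1*85 + (-119/(-2643) + 6296/(-1140)) = -85 + (-119*(-1/2643) + 6296*(-1/1140)) = -85 + (119/2643 - 1574/285) = -85 - 458463/83695 = -7572538/83695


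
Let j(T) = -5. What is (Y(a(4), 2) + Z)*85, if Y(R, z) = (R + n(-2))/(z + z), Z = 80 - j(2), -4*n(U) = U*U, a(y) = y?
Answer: 29155/4 ≈ 7288.8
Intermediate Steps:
n(U) = -U**2/4 (n(U) = -U*U/4 = -U**2/4)
Z = 85 (Z = 80 - 1*(-5) = 80 + 5 = 85)
Y(R, z) = (-1 + R)/(2*z) (Y(R, z) = (R - 1/4*(-2)**2)/(z + z) = (R - 1/4*4)/((2*z)) = (R - 1)*(1/(2*z)) = (-1 + R)*(1/(2*z)) = (-1 + R)/(2*z))
(Y(a(4), 2) + Z)*85 = ((1/2)*(-1 + 4)/2 + 85)*85 = ((1/2)*(1/2)*3 + 85)*85 = (3/4 + 85)*85 = (343/4)*85 = 29155/4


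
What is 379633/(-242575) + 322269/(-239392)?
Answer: -169055505811/58070514400 ≈ -2.9112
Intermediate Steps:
379633/(-242575) + 322269/(-239392) = 379633*(-1/242575) + 322269*(-1/239392) = -379633/242575 - 322269/239392 = -169055505811/58070514400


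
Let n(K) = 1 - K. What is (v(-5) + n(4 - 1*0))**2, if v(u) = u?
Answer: 64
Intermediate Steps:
(v(-5) + n(4 - 1*0))**2 = (-5 + (1 - (4 - 1*0)))**2 = (-5 + (1 - (4 + 0)))**2 = (-5 + (1 - 1*4))**2 = (-5 + (1 - 4))**2 = (-5 - 3)**2 = (-8)**2 = 64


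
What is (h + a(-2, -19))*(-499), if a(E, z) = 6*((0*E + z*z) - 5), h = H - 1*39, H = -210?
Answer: -941613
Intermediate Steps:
h = -249 (h = -210 - 1*39 = -210 - 39 = -249)
a(E, z) = -30 + 6*z**2 (a(E, z) = 6*((0 + z**2) - 5) = 6*(z**2 - 5) = 6*(-5 + z**2) = -30 + 6*z**2)
(h + a(-2, -19))*(-499) = (-249 + (-30 + 6*(-19)**2))*(-499) = (-249 + (-30 + 6*361))*(-499) = (-249 + (-30 + 2166))*(-499) = (-249 + 2136)*(-499) = 1887*(-499) = -941613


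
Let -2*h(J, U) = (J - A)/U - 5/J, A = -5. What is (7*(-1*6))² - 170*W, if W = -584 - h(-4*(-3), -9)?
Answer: 3644639/36 ≈ 1.0124e+5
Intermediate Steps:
h(J, U) = 5/(2*J) - (5 + J)/(2*U) (h(J, U) = -((J - 1*(-5))/U - 5/J)/2 = -((J + 5)/U - 5/J)/2 = -((5 + J)/U - 5/J)/2 = -(-5/J + (5 + J)/U)/2 = 5/(2*J) - (5 + J)/(2*U))
W = -42131/72 (W = -584 - (5*(-9) - (-4*(-3))*(5 - 4*(-3)))/(2*((-4*(-3)))*(-9)) = -584 - (-1)*(-45 - 1*12*(5 + 12))/(2*12*9) = -584 - (-1)*(-45 - 1*12*17)/(2*12*9) = -584 - (-1)*(-45 - 204)/(2*12*9) = -584 - (-1)*(-249)/(2*12*9) = -584 - 1*83/72 = -584 - 83/72 = -42131/72 ≈ -585.15)
(7*(-1*6))² - 170*W = (7*(-1*6))² - 170*(-42131/72) = (7*(-6))² + 3581135/36 = (-42)² + 3581135/36 = 1764 + 3581135/36 = 3644639/36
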